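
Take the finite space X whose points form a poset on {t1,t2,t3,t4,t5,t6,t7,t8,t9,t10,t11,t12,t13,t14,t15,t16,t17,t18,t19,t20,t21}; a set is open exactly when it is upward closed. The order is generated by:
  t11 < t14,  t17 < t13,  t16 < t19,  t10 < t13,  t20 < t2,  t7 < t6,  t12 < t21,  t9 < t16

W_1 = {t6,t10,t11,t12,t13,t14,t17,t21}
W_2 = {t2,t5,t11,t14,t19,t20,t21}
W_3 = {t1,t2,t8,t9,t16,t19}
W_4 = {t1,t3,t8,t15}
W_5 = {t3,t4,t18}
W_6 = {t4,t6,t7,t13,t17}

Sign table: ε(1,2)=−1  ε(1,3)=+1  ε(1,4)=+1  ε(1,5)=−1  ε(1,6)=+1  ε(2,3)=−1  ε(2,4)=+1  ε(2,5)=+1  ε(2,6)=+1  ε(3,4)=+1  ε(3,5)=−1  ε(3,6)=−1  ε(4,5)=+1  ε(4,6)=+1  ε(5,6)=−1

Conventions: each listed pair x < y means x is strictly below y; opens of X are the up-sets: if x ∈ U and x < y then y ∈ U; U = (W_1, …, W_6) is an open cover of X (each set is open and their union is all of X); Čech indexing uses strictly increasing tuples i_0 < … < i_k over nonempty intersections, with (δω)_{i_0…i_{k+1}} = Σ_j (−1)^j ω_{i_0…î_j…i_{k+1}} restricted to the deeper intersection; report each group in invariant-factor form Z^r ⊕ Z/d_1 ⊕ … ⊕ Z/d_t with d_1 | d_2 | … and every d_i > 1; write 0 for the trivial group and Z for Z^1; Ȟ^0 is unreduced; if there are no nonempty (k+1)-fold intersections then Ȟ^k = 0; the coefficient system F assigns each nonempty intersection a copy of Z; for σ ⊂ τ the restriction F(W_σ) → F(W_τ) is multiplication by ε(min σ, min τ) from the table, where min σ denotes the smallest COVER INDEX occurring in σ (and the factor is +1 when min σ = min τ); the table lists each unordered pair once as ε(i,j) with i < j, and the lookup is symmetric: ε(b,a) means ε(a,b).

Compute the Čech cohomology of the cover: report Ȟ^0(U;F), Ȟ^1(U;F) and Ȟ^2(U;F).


Ȟ^0 ≅ 0; Ȟ^1 ≅ Z/2; Ȟ^2 ≅ 0

nonempty intersections:
  W12={t11,t14,t21} W16={t6,t13,t17} W23={t2,t19} W34={t1,t8} W45={t3} W56={t4}
C dims 6,6; δ0: rk 6, SNF 1^5·2
Ȟ^0: (6−6)−0=0 ⇒ 0
Ȟ^1: (6−0)−6=0 plus torsion [2] ⇒ Z/2
Ȟ^2: (0−0)−0=0 ⇒ 0


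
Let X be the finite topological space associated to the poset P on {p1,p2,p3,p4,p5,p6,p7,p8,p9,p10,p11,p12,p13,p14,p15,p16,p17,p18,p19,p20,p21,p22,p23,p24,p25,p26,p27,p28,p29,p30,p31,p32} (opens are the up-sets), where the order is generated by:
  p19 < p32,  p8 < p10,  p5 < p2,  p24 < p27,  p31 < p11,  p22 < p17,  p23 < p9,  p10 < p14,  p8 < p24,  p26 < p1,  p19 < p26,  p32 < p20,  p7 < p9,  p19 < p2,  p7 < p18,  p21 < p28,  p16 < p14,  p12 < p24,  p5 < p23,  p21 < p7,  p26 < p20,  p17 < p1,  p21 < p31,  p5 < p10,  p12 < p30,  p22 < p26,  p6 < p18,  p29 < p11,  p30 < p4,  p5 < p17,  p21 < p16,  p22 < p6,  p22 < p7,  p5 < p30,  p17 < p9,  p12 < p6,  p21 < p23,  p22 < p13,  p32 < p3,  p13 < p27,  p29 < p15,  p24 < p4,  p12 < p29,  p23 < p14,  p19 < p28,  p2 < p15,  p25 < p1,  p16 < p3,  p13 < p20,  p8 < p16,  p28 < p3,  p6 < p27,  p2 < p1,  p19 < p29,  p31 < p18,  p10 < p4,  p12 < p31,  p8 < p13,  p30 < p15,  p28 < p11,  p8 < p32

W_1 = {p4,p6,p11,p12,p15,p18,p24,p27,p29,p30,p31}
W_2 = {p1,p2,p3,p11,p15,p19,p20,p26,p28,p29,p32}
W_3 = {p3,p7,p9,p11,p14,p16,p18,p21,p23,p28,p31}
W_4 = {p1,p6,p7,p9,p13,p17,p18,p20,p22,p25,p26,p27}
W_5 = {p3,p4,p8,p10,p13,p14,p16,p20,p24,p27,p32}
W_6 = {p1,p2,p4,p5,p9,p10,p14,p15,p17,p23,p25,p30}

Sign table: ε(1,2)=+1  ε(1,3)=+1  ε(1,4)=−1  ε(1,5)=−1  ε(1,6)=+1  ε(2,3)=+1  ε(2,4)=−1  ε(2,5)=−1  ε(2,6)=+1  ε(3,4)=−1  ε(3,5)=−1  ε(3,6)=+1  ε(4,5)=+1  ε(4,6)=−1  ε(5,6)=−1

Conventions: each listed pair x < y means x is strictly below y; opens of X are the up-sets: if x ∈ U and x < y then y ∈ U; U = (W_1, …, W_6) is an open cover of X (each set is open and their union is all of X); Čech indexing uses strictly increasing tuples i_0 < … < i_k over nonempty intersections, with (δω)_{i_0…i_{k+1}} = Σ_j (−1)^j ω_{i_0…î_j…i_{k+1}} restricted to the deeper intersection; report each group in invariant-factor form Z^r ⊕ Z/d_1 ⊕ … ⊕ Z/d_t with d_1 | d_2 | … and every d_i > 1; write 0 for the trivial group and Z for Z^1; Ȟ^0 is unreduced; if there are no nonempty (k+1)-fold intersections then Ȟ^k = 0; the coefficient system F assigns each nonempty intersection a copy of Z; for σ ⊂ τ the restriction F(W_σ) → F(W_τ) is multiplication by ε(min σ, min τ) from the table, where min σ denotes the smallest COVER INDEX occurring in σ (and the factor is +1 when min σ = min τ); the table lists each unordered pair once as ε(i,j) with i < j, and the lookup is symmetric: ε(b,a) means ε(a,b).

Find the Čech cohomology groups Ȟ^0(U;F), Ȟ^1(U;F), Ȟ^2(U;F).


cover nerve:
  W12={p11,p15,p29} W13={p11,p18,p31} W14={p6,p18,p27} W15={p4,p24,p27} W16={p4,p15,p30} W23={p3,p11,p28} W24={p1,p20,p26} W25={p3,p20,p32} W26={p1,p2,p15} W34={p7,p9,p18} W35={p3,p14,p16} W36={p9,p14,p23} W45={p13,p20,p27} W46={p1,p9,p17,p25} W56={p4,p10,p14}
  W123={p11} W126={p15} W134={p18} W145={p27} W156={p4} W235={p3} W245={p20} W246={p1} W346={p9} W356={p14}
C dims 6,15,10; δ0: rk 5, SNF 1^5; δ1: rk 10, SNF 1^9·2
Ȟ^0: (6−5)−0=1 ⇒ Z
Ȟ^1: (15−10)−5=0 ⇒ 0
Ȟ^2: (10−0)−10=0 plus torsion [2] ⇒ Z/2

Ȟ^0(U;F) ≅ Z, Ȟ^1(U;F) ≅ 0, Ȟ^2(U;F) ≅ Z/2


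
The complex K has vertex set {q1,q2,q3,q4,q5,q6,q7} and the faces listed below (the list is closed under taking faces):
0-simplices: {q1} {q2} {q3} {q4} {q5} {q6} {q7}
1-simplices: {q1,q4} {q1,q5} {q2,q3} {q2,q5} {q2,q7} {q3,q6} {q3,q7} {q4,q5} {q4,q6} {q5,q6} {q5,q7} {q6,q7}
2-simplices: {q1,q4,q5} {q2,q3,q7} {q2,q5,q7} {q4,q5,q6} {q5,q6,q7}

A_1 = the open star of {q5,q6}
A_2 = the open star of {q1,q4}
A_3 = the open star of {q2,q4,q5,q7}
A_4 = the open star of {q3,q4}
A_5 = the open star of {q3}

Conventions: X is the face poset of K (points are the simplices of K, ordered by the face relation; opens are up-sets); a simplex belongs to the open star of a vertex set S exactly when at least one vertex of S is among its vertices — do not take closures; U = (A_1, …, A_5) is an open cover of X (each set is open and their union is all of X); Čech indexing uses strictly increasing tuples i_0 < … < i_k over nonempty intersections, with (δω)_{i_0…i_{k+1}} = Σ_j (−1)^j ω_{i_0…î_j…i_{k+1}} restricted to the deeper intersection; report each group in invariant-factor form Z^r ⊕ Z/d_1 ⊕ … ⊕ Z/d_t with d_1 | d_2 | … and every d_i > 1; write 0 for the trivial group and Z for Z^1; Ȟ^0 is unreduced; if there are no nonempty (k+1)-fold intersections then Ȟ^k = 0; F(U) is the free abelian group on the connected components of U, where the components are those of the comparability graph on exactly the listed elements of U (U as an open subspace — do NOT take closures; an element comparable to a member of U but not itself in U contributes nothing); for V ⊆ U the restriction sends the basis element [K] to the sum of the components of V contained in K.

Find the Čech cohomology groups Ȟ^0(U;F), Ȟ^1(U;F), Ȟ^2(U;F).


Ȟ^0 = Z, Ȟ^1 = Z, Ȟ^2 = 0

nerve of the cover:
  A1={{q5},{q6},{q1,q5},{q2,q5},{q3,q6},{q4,q5},{q4,q6},{q5,q6},{q5,q7},{q6,q7},{q1,q4,q5},{q2,q5,q7},{q4,q5,q6},{q5,q6,q7}} A2={{q1},{q4},{q1,q4},{q1,q5},{q4,q5},{q4,q6},{q1,q4,q5},{q4,q5,q6}} A3={{q2},{q4},{q5},{q7},{q1,q4},{q1,q5},{q2,q3},{q2,q5},{q2,q7},{q3,q7},{q4,q5},{q4,q6},{q5,q6},{q5,q7},{q6,q7},{q1,q4,q5},{q2,q3,q7},{q2,q5,q7},{q4,q5,q6},{q5,q6,q7}} A4={{q3},{q4},{q1,q4},{q2,q3},{q3,q6},{q3,q7},{q4,q5},{q4,q6},{q1,q4,q5},{q2,q3,q7},{q4,q5,q6}} A5={{q3},{q2,q3},{q3,q6},{q3,q7},{q2,q3,q7}}
  A12={{q1,q5},{q4,q5},{q4,q6},{q1,q4,q5},{q4,q5,q6}} A13={{q5},{q1,q5},{q2,q5},{q4,q5},{q4,q6},{q5,q6},{q5,q7},{q6,q7},{q1,q4,q5},{q2,q5,q7},{q4,q5,q6},{q5,q6,q7}} A14={{q3,q6},{q4,q5},{q4,q6},{q1,q4,q5},{q4,q5,q6}} A15={{q3,q6}} A23={{q4},{q1,q4},{q1,q5},{q4,q5},{q4,q6},{q1,q4,q5},{q4,q5,q6}} A24={{q4},{q1,q4},{q4,q5},{q4,q6},{q1,q4,q5},{q4,q5,q6}} A34={{q4},{q1,q4},{q2,q3},{q3,q7},{q4,q5},{q4,q6},{q1,q4,q5},{q2,q3,q7},{q4,q5,q6}} A35={{q2,q3},{q3,q7},{q2,q3,q7}} A45={{q3},{q2,q3},{q3,q6},{q3,q7},{q2,q3,q7}}
  A123={{q1,q5},{q4,q5},{q4,q6},{q1,q4,q5},{q4,q5,q6}} A124={{q4,q5},{q4,q6},{q1,q4,q5},{q4,q5,q6}} A134={{q4,q5},{q4,q6},{q1,q4,q5},{q4,q5,q6}} A145={{q3,q6}} A234={{q4},{q1,q4},{q4,q5},{q4,q6},{q1,q4,q5},{q4,q5,q6}} A345={{q2,q3},{q3,q7},{q2,q3,q7}}
  A1234={{q4,q5},{q4,q6},{q1,q4,q5},{q4,q5,q6}}
components per intersection:
  A1: {{q5},{q6},{q1,q5},{q2,q5},{q3,q6},{q4,q5},{q4,q6},{q5,q6},{q5,q7},{q6,q7},{q1,q4,q5},{q2,q5,q7},{q4,q5,q6},{q5,q6,q7}}
  A2: {{q1},{q4},{q1,q4},{q1,q5},{q4,q5},{q4,q6},{q1,q4,q5},{q4,q5,q6}}
  A3: {{q2},{q4},{q5},{q7},{q1,q4},{q1,q5},{q2,q3},{q2,q5},{q2,q7},{q3,q7},{q4,q5},{q4,q6},{q5,q6},{q5,q7},{q6,q7},{q1,q4,q5},{q2,q3,q7},{q2,q5,q7},{q4,q5,q6},{q5,q6,q7}}
  A4: {{q3},{q2,q3},{q3,q6},{q3,q7},{q2,q3,q7}} {{q4},{q1,q4},{q4,q5},{q4,q6},{q1,q4,q5},{q4,q5,q6}}
  A5: {{q3},{q2,q3},{q3,q6},{q3,q7},{q2,q3,q7}}
  A12: {{q1,q5},{q4,q5},{q4,q6},{q1,q4,q5},{q4,q5,q6}}
  A13: {{q5},{q1,q5},{q2,q5},{q4,q5},{q4,q6},{q5,q6},{q5,q7},{q6,q7},{q1,q4,q5},{q2,q5,q7},{q4,q5,q6},{q5,q6,q7}}
  A14: {{q3,q6}} {{q4,q5},{q4,q6},{q1,q4,q5},{q4,q5,q6}}
  A15: {{q3,q6}}
  A23: {{q4},{q1,q4},{q1,q5},{q4,q5},{q4,q6},{q1,q4,q5},{q4,q5,q6}}
  A24: {{q4},{q1,q4},{q4,q5},{q4,q6},{q1,q4,q5},{q4,q5,q6}}
  A34: {{q4},{q1,q4},{q4,q5},{q4,q6},{q1,q4,q5},{q4,q5,q6}} {{q2,q3},{q3,q7},{q2,q3,q7}}
  A35: {{q2,q3},{q3,q7},{q2,q3,q7}}
  A45: {{q3},{q2,q3},{q3,q6},{q3,q7},{q2,q3,q7}}
  A123: {{q1,q5},{q4,q5},{q4,q6},{q1,q4,q5},{q4,q5,q6}}
  A124: {{q4,q5},{q4,q6},{q1,q4,q5},{q4,q5,q6}}
  A134: {{q4,q5},{q4,q6},{q1,q4,q5},{q4,q5,q6}}
  A145: {{q3,q6}}
  A234: {{q4},{q1,q4},{q4,q5},{q4,q6},{q1,q4,q5},{q4,q5,q6}}
  A345: {{q2,q3},{q3,q7},{q2,q3,q7}}
  A1234: {{q4,q5},{q4,q6},{q1,q4,q5},{q4,q5,q6}}
C dims 6,11,6,1; δ0: rk 5, SNF 1^5; δ1: rk 5, SNF 1^5; δ2: rk 1, SNF 1^1
Ȟ^0 = (6 − 5) − 0 = 1, so Ȟ^0 ≅ Z
Ȟ^1 = (11 − 5) − 5 = 1, so Ȟ^1 ≅ Z
Ȟ^2 = (6 − 1) − 5 = 0, so Ȟ^2 ≅ 0


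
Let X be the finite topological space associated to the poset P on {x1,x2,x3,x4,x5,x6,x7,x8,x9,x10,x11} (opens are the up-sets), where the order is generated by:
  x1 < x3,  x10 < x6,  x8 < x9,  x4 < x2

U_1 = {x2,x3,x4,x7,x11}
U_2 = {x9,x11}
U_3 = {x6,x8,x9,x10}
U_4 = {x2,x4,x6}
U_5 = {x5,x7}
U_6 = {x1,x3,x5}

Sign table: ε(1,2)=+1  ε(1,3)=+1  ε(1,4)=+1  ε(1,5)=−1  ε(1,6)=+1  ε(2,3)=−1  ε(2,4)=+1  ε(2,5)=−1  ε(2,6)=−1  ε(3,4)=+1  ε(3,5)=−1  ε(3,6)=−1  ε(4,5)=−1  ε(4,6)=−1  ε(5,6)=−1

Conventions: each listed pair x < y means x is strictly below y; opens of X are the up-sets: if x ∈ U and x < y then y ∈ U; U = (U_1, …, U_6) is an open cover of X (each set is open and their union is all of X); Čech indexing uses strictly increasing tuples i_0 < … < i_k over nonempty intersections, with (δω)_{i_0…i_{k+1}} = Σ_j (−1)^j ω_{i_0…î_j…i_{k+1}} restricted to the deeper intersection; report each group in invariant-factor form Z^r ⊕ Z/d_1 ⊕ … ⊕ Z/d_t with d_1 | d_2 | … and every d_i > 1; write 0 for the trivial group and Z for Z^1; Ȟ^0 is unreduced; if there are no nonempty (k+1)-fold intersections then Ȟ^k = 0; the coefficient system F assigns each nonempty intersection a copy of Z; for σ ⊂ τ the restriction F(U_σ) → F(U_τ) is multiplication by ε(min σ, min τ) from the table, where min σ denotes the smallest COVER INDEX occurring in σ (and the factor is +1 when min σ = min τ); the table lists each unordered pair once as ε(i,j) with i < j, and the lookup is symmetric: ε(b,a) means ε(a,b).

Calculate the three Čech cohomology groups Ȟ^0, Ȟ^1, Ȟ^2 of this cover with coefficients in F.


Ȟ^0 ≅ 0, Ȟ^1 ≅ Z ⊕ Z/2 and Ȟ^2 ≅ 0

intersection data:
  U12={x11} U14={x2,x4} U15={x7} U16={x3} U23={x9} U34={x6} U56={x5}
C dims 6,7; δ0: rk 6, SNF 1^5·2
Ȟ^0 = (6 − 6) − 0 = 0, so Ȟ^0 ≅ 0
Ȟ^1 = (7 − 0) − 6 = 1 plus torsion [2], so Ȟ^1 ≅ Z ⊕ Z/2
Ȟ^2 = (0 − 0) − 0 = 0, so Ȟ^2 ≅ 0


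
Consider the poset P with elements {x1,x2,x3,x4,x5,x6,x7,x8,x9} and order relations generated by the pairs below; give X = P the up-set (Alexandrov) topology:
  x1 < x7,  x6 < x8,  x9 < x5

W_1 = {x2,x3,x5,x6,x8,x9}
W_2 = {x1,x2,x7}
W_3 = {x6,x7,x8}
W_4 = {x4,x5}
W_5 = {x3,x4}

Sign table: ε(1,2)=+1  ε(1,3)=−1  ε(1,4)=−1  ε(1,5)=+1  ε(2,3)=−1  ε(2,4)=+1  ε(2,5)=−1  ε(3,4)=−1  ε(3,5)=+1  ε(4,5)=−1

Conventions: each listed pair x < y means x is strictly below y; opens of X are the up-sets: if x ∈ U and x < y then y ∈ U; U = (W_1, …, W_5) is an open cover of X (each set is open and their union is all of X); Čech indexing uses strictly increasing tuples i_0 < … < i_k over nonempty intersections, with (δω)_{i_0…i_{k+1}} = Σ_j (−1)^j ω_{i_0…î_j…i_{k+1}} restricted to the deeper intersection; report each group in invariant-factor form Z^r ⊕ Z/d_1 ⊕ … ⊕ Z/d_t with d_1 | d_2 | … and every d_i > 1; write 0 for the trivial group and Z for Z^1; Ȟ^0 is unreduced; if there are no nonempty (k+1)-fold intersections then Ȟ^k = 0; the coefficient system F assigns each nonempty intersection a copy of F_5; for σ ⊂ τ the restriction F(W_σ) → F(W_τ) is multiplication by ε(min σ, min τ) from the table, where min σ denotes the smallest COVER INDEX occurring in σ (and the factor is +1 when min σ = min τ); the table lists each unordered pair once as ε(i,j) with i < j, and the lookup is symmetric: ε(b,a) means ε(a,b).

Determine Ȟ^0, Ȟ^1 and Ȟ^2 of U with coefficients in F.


nerve of the cover:
  W12={x2} W13={x6,x8} W14={x5} W15={x3} W23={x7} W45={x4}
C dims 5,6; δ0: rk_F5 4
Ȟ^0 = (5 − 4) − 0 = 1, so Ȟ^0 ≅ Z/5
Ȟ^1 = (6 − 0) − 4 = 2, so Ȟ^1 ≅ Z/5 ⊕ Z/5
Ȟ^2 = (0 − 0) − 0 = 0, so Ȟ^2 ≅ 0

Ȟ^0 ≅ Z/5,  Ȟ^1 ≅ Z/5 ⊕ Z/5,  Ȟ^2 ≅ 0


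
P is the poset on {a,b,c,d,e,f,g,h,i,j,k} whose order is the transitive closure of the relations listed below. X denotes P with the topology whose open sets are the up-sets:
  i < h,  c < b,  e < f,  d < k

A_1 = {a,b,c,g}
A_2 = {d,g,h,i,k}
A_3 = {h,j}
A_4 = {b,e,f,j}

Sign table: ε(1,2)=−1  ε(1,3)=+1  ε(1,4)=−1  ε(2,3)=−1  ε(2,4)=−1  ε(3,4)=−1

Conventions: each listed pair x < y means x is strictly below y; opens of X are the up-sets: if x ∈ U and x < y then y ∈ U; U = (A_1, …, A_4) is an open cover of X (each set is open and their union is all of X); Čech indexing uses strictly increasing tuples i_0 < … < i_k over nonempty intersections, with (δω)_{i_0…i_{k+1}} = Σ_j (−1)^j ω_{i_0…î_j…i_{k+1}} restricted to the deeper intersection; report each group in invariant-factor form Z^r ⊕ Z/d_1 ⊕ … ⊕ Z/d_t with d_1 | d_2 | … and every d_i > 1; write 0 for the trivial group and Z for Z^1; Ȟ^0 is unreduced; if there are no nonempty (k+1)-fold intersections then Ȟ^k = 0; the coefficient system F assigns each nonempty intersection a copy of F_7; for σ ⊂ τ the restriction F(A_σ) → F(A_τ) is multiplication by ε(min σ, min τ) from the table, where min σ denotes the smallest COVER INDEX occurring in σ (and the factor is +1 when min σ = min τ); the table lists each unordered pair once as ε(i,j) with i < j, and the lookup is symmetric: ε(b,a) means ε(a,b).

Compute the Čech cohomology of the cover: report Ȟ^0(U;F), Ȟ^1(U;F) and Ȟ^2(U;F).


nonempty intersections:
  A12={g} A14={b} A23={h} A34={j}
C dims 4,4; δ0: rk_F7 3
Ȟ^0: (4−3)−0=1 ⇒ Z/7
Ȟ^1: (4−0)−3=1 ⇒ Z/7
Ȟ^2: (0−0)−0=0 ⇒ 0

Ȟ^0 ≅ Z/7,  Ȟ^1 ≅ Z/7,  Ȟ^2 ≅ 0


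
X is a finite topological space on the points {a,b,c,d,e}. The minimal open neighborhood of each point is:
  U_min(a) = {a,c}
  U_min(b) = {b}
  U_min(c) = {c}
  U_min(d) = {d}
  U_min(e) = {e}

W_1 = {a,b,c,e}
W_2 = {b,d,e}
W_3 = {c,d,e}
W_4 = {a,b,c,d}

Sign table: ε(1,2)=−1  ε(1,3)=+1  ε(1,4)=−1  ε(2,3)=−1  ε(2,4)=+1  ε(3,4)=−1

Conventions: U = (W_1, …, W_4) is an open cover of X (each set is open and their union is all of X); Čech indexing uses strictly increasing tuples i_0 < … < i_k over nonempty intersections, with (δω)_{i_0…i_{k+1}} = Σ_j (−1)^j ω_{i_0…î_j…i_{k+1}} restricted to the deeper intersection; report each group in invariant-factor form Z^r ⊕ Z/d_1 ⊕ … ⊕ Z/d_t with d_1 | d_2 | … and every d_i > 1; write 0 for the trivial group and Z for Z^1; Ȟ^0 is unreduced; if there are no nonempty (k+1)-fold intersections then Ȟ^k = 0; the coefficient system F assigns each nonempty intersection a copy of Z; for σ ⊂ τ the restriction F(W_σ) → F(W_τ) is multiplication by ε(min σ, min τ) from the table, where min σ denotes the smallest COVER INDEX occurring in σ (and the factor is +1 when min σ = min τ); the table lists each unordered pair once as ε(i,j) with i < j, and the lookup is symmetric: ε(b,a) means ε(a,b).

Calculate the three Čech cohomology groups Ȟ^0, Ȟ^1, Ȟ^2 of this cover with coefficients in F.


nonempty intersections:
  W12={b,e} W13={c,e} W14={a,b,c} W23={d,e} W24={b,d} W34={c,d}
  W123={e} W124={b} W134={c} W234={d}
C dims 4,6,4; δ0: rk 3, SNF 1^3; δ1: rk 3, SNF 1^3
Ȟ^0: (4−3)−0=1 ⇒ Z
Ȟ^1: (6−3)−3=0 ⇒ 0
Ȟ^2: (4−0)−3=1 ⇒ Z

Ȟ^0 = Z, Ȟ^1 = 0, Ȟ^2 = Z


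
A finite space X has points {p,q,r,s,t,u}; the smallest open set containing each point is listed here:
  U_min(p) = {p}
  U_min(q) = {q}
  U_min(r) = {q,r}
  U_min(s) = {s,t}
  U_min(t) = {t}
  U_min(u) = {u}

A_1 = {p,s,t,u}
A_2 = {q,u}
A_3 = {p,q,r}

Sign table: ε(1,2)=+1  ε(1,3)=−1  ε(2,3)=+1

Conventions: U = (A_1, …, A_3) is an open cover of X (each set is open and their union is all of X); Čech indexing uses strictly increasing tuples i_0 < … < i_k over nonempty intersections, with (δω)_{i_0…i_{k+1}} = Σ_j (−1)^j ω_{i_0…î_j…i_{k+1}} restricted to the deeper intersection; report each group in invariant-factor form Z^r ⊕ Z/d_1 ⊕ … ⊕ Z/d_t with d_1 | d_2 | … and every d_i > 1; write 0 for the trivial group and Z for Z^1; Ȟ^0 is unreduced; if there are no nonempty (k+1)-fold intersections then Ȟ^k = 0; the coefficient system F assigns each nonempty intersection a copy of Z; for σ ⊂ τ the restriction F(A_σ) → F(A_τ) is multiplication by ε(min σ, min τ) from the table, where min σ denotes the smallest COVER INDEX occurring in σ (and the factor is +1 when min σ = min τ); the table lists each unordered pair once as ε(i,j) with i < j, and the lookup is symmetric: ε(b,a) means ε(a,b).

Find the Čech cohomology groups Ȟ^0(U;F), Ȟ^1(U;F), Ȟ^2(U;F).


nerve simplices:
  A12={u} A13={p} A23={q}
C dims 3,3; δ0: rk 3, SNF 1^2·2
degree 0: 3−3−0 = 0 → Ȟ^0 ≅ 0
degree 1: 3−0−3 = 0 plus torsion [2] → Ȟ^1 ≅ Z/2
degree 2: 0−0−0 = 0 → Ȟ^2 ≅ 0

Ȟ^0 ≅ 0, Ȟ^1 ≅ Z/2 and Ȟ^2 ≅ 0


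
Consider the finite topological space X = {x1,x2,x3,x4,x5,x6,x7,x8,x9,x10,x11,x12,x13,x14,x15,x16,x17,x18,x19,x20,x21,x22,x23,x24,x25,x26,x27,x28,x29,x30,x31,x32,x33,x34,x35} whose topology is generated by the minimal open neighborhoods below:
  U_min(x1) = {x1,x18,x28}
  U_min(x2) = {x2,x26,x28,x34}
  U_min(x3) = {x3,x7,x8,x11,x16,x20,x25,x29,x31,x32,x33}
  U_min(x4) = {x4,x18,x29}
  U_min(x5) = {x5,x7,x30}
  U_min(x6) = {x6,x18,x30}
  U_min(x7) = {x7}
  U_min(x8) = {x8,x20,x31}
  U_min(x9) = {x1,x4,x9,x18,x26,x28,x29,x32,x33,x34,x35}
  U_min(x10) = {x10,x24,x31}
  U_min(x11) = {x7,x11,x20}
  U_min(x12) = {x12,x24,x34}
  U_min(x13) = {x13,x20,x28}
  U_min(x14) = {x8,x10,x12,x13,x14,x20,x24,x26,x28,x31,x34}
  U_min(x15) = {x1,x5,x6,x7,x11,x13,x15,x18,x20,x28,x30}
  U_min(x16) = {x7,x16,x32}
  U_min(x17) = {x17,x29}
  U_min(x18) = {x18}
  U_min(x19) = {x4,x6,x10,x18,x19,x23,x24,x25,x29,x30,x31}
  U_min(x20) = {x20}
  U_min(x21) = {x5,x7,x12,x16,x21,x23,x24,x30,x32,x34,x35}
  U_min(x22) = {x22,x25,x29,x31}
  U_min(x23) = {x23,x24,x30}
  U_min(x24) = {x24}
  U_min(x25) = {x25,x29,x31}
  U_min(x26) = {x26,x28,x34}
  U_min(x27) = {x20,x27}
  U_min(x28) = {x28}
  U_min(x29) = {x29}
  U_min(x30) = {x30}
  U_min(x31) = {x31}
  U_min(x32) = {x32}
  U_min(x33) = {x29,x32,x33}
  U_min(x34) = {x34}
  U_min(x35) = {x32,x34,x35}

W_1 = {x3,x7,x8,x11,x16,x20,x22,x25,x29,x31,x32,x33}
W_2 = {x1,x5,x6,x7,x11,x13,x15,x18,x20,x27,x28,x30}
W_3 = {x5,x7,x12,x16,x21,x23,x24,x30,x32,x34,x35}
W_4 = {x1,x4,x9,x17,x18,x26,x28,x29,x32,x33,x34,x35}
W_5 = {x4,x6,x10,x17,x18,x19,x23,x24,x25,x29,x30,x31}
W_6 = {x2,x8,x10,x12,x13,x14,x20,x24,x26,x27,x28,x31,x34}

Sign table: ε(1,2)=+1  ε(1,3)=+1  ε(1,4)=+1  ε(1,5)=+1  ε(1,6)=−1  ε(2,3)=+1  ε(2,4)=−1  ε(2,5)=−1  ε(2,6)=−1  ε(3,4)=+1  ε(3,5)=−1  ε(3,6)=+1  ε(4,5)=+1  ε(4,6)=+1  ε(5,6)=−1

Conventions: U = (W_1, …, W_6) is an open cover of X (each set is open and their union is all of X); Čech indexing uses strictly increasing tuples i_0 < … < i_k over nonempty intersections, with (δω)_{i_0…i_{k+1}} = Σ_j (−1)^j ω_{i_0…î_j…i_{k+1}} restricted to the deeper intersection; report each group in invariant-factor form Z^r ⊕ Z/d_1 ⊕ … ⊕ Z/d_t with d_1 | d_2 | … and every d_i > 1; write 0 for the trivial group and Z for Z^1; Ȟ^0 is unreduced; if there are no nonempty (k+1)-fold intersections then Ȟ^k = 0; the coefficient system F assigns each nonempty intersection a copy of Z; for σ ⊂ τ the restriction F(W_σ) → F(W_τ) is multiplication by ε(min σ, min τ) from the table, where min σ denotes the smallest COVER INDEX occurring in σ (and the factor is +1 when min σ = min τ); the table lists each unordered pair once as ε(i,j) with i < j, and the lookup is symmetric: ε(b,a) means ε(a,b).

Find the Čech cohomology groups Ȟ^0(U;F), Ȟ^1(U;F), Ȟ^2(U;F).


Ȟ^0 = 0, Ȟ^1 = Z/2, Ȟ^2 = Z

nonempty overlaps:
  W12={x7,x11,x20} W13={x7,x16,x32} W14={x29,x32,x33} W15={x25,x29,x31} W16={x8,x20,x31} W23={x5,x7,x30} W24={x1,x18,x28} W25={x6,x18,x30} W26={x13,x20,x27,x28} W34={x32,x34,x35} W35={x23,x24,x30} W36={x12,x24,x34} W45={x4,x17,x18,x29} W46={x26,x28,x34} W56={x10,x24,x31}
  W123={x7} W126={x20} W134={x32} W145={x29} W156={x31} W235={x30} W245={x18} W246={x28} W346={x34} W356={x24}
C dims 6,15,10; δ0: rk 6, SNF 1^5·2; δ1: rk 9, SNF 1^9
degree 0: 6−6−0 = 0 → Ȟ^0 ≅ 0
degree 1: 15−9−6 = 0 plus torsion [2] → Ȟ^1 ≅ Z/2
degree 2: 10−0−9 = 1 → Ȟ^2 ≅ Z


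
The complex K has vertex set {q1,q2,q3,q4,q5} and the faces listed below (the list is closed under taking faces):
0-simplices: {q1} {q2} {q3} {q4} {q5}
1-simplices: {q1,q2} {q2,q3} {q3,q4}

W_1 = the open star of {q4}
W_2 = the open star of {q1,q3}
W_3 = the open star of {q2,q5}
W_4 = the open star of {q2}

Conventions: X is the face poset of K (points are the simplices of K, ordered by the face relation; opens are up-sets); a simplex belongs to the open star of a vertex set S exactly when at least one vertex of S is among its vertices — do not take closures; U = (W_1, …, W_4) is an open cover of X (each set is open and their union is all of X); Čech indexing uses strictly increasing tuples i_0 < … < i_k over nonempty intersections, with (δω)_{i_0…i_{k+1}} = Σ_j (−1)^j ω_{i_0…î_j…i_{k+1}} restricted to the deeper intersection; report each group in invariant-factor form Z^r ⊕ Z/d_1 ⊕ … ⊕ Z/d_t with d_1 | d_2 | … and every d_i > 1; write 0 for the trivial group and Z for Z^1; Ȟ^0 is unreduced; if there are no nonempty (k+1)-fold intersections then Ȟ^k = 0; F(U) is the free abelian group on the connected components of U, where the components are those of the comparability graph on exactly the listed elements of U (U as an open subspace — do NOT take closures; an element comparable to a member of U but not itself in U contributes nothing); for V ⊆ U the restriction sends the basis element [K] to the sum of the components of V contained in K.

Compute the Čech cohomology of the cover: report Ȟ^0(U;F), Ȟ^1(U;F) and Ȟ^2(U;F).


Ȟ^0 = Z^2, Ȟ^1 = 0, Ȟ^2 = 0

nonempty intersections:
  W1={{q4},{q3,q4}} W2={{q1},{q3},{q1,q2},{q2,q3},{q3,q4}} W3={{q2},{q5},{q1,q2},{q2,q3}} W4={{q2},{q1,q2},{q2,q3}}
  W12={{q3,q4}} W23={{q1,q2},{q2,q3}} W24={{q1,q2},{q2,q3}} W34={{q2},{q1,q2},{q2,q3}}
  W234={{q1,q2},{q2,q3}}
components per intersection:
  W1: {{q4},{q3,q4}}
  W2: {{q1},{q1,q2}} {{q3},{q2,q3},{q3,q4}}
  W3: {{q2},{q1,q2},{q2,q3}} {{q5}}
  W4: {{q2},{q1,q2},{q2,q3}}
  W12: {{q3,q4}}
  W23: {{q1,q2}} {{q2,q3}}
  W24: {{q1,q2}} {{q2,q3}}
  W34: {{q2},{q1,q2},{q2,q3}}
  W234: {{q1,q2}} {{q2,q3}}
C dims 6,6,2; δ0: rk 4, SNF 1^4; δ1: rk 2, SNF 1^2
Ȟ^0: (6−4)−0=2 ⇒ Z^2
Ȟ^1: (6−2)−4=0 ⇒ 0
Ȟ^2: (2−0)−2=0 ⇒ 0


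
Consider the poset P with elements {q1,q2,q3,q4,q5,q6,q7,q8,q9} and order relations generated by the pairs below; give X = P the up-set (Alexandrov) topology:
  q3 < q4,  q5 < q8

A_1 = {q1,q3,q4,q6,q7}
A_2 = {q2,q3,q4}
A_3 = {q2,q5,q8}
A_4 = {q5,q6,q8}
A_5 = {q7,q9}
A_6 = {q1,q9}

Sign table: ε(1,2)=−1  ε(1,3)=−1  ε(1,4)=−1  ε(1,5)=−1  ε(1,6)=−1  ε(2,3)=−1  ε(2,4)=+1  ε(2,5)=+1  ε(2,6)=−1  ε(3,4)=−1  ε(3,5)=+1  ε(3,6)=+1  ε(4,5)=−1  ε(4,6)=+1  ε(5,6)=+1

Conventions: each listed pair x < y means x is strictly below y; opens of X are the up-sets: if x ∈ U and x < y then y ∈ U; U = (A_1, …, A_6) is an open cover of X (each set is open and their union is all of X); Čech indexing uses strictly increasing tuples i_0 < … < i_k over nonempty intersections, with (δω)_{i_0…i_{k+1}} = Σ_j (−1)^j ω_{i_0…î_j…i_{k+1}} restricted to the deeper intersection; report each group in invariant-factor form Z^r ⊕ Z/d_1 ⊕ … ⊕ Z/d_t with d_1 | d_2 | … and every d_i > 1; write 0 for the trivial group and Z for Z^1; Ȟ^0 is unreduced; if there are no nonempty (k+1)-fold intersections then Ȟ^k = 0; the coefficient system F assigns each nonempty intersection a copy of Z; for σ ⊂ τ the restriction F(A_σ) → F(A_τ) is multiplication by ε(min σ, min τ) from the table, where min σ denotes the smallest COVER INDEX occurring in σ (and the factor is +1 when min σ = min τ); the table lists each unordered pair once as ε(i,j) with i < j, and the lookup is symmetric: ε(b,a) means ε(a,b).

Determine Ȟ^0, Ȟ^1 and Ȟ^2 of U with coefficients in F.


Ȟ^0 ≅ Z; Ȟ^1 ≅ Z^2; Ȟ^2 ≅ 0

intersection data:
  A12={q3,q4} A14={q6} A15={q7} A16={q1} A23={q2} A34={q5,q8} A56={q9}
C dims 6,7; δ0: rk 5, SNF 1^5
Ȟ^0 = (6 − 5) − 0 = 1, so Ȟ^0 ≅ Z
Ȟ^1 = (7 − 0) − 5 = 2, so Ȟ^1 ≅ Z^2
Ȟ^2 = (0 − 0) − 0 = 0, so Ȟ^2 ≅ 0


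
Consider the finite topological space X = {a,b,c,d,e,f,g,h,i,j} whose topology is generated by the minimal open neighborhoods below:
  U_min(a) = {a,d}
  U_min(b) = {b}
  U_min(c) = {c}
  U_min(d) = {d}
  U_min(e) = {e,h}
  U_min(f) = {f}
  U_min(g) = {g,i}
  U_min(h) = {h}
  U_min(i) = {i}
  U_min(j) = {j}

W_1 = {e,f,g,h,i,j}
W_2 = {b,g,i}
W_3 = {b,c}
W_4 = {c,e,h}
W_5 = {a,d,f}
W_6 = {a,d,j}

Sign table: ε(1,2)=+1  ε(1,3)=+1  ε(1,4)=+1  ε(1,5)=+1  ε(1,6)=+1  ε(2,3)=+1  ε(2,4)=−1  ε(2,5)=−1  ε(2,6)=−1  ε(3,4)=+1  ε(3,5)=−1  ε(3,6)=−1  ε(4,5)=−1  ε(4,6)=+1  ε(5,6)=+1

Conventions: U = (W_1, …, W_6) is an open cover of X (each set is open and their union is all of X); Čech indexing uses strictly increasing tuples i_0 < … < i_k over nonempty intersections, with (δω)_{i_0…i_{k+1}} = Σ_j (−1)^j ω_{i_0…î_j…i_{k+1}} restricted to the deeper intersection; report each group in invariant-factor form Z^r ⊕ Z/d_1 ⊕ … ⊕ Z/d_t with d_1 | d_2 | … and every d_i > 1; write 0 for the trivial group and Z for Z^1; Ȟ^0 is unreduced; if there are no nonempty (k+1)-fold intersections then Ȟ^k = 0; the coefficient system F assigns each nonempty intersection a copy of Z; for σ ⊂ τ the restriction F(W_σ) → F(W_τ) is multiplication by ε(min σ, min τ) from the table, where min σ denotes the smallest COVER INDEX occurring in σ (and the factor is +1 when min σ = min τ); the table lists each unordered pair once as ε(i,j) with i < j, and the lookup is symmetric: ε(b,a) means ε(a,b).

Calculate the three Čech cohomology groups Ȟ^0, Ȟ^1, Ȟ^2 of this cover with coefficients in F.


nonempty overlaps:
  W12={g,i} W14={e,h} W15={f} W16={j} W23={b} W34={c} W56={a,d}
C dims 6,7; δ0: rk 5, SNF 1^5
degree 0: 6−5−0 = 1 → Ȟ^0 ≅ Z
degree 1: 7−0−5 = 2 → Ȟ^1 ≅ Z^2
degree 2: 0−0−0 = 0 → Ȟ^2 ≅ 0

Ȟ^0(U;F) ≅ Z,  Ȟ^1(U;F) ≅ Z^2,  Ȟ^2(U;F) ≅ 0


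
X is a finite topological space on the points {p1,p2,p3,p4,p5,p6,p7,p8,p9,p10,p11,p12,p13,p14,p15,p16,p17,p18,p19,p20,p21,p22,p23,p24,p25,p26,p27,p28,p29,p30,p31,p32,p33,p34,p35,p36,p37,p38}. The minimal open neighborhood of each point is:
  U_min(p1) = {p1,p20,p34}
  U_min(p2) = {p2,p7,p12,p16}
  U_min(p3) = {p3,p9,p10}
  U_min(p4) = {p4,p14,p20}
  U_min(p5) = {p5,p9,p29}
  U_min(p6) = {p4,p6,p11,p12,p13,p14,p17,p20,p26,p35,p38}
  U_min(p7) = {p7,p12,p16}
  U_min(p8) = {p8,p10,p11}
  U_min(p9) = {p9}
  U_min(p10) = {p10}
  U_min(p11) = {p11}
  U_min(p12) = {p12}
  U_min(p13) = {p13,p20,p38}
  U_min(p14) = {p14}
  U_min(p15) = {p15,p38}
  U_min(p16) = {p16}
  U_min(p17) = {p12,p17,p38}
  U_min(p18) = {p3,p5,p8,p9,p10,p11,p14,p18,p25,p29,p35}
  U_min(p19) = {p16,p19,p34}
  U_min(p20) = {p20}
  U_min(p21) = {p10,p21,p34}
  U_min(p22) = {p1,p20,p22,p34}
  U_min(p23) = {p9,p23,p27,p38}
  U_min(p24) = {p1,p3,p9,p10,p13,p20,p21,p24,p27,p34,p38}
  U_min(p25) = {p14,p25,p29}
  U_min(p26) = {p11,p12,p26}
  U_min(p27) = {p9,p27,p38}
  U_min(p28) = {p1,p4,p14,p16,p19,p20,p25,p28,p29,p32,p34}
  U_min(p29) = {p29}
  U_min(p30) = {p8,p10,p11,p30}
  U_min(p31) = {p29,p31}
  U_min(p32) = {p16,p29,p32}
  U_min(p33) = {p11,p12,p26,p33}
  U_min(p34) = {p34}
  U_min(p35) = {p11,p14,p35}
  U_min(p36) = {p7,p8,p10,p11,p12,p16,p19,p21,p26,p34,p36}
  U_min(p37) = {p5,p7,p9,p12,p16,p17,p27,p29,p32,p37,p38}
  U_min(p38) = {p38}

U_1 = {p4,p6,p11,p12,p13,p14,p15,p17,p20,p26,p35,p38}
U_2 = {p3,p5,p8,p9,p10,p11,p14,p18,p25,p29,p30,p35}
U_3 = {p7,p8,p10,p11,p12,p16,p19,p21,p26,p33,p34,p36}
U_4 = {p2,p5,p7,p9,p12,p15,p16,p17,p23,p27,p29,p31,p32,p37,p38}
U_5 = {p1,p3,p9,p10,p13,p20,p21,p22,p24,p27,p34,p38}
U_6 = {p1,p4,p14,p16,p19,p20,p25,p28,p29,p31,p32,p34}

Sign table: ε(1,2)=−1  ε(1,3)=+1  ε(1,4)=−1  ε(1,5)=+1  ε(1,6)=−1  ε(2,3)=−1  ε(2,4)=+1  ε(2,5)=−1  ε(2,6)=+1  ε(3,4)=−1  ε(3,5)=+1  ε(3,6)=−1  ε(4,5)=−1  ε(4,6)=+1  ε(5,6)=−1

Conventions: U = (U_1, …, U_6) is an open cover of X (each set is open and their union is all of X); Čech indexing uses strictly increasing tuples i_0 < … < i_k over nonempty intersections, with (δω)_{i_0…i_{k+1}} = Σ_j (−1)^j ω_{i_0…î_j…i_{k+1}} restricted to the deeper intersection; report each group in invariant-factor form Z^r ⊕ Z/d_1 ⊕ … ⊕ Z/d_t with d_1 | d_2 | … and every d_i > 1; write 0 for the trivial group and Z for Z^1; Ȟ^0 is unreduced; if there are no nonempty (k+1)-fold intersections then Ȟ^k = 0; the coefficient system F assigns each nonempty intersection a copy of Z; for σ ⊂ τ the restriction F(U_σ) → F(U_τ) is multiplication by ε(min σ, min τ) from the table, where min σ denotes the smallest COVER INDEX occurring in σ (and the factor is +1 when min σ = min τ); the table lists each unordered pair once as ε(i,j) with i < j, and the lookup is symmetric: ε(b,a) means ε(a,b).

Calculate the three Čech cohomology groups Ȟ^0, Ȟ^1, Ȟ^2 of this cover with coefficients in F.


nonempty overlaps:
  U12={p11,p14,p35} U13={p11,p12,p26} U14={p12,p15,p17,p38} U15={p13,p20,p38} U16={p4,p14,p20} U23={p8,p10,p11} U24={p5,p9,p29} U25={p3,p9,p10} U26={p14,p25,p29} U34={p7,p12,p16} U35={p10,p21,p34} U36={p16,p19,p34} U45={p9,p27,p38} U46={p16,p29,p31,p32} U56={p1,p20,p34}
  U123={p11} U126={p14} U134={p12} U145={p38} U156={p20} U235={p10} U245={p9} U246={p29} U346={p16} U356={p34}
C dims 6,15,10; δ0: rk 5, SNF 1^5; δ1: rk 10, SNF 1^9·2
degree 0: 6−5−0 = 1 → Ȟ^0 ≅ Z
degree 1: 15−10−5 = 0 → Ȟ^1 ≅ 0
degree 2: 10−0−10 = 0 plus torsion [2] → Ȟ^2 ≅ Z/2

Ȟ^0(U;F) ≅ Z; Ȟ^1(U;F) ≅ 0; Ȟ^2(U;F) ≅ Z/2


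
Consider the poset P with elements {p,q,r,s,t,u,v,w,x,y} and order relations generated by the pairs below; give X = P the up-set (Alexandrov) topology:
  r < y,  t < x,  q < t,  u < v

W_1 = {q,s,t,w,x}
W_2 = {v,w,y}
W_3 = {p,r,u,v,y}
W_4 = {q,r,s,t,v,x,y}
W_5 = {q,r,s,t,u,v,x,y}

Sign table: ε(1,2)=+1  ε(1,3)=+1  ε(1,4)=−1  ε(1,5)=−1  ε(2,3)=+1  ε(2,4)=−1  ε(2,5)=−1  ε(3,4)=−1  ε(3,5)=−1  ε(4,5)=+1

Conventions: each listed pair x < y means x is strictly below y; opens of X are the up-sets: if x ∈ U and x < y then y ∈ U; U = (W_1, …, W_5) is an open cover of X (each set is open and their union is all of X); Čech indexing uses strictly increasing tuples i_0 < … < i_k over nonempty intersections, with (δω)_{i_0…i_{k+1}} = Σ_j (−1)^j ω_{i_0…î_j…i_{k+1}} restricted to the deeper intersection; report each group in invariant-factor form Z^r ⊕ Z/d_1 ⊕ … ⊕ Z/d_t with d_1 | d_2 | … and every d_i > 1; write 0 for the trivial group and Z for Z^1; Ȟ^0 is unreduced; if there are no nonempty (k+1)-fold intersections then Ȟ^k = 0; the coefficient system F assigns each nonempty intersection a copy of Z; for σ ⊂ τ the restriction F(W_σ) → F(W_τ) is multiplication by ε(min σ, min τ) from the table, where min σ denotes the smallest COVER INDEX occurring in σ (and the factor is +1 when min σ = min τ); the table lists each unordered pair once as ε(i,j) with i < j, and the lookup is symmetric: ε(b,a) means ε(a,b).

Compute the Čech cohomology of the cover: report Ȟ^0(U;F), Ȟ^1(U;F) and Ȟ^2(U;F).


nonempty overlaps:
  W12={w} W14={q,s,t,x} W15={q,s,t,x} W23={v,y} W24={v,y} W25={v,y} W34={r,v,y} W35={r,u,v,y} W45={q,r,s,t,v,x,y}
  W145={q,s,t,x} W234={v,y} W235={v,y} W245={v,y} W345={r,v,y}
  W2345={v,y}
C dims 5,9,5,1; δ0: rk 4, SNF 1^4; δ1: rk 4, SNF 1^4; δ2: rk 1, SNF 1^1
degree 0: 5−4−0 = 1 → Ȟ^0 ≅ Z
degree 1: 9−4−4 = 1 → Ȟ^1 ≅ Z
degree 2: 5−1−4 = 0 → Ȟ^2 ≅ 0

Ȟ^0 = Z, Ȟ^1 = Z and Ȟ^2 = 0


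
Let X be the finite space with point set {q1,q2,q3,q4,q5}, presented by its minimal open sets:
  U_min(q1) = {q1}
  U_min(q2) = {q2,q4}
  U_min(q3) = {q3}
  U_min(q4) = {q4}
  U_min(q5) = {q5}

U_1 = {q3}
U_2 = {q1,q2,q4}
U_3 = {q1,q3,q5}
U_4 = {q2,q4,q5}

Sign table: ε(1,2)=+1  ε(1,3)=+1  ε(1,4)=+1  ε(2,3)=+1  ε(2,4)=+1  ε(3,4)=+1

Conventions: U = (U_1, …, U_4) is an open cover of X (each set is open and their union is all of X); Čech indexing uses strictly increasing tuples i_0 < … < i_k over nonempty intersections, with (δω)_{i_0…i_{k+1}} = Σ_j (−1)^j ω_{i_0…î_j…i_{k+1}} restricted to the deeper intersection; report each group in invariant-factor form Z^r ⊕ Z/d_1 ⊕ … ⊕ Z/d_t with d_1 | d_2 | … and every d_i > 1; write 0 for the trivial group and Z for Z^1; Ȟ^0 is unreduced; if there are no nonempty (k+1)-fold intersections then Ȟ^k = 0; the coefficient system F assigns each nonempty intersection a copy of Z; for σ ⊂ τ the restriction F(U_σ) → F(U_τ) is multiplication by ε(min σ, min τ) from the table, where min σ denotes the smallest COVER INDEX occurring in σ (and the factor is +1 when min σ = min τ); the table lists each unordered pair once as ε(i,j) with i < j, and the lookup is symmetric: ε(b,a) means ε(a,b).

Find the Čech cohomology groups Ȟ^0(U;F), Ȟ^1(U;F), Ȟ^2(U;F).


cover nerve:
  U13={q3} U23={q1} U24={q2,q4} U34={q5}
C dims 4,4; δ0: rk 3, SNF 1^3
Ȟ^0: (4−3)−0=1 ⇒ Z
Ȟ^1: (4−0)−3=1 ⇒ Z
Ȟ^2: (0−0)−0=0 ⇒ 0

Ȟ^0 ≅ Z,  Ȟ^1 ≅ Z,  Ȟ^2 ≅ 0


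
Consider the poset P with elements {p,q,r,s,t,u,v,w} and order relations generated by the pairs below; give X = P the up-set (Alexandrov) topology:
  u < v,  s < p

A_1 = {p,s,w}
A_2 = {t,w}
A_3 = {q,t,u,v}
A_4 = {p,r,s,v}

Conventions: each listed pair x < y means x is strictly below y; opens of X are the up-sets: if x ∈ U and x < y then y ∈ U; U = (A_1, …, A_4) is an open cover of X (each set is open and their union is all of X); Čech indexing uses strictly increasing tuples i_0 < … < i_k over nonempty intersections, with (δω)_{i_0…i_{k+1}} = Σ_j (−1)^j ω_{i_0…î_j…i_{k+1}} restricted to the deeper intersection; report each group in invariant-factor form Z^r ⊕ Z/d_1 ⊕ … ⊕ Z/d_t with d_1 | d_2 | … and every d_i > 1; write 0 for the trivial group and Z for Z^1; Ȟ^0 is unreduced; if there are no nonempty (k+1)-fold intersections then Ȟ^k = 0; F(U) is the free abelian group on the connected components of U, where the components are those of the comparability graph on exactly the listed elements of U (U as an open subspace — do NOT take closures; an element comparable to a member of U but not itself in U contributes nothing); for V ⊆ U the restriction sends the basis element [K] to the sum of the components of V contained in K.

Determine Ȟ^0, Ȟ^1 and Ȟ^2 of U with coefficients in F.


Ȟ^0(U;F) ≅ Z^6, Ȟ^1(U;F) ≅ 0 and Ȟ^2(U;F) ≅ 0

nonempty overlaps:
  A12={w} A14={p,s} A23={t} A34={v}
components per intersection:
  A1: {p,s} {w}
  A2: {t} {w}
  A3: {q} {t} {u,v}
  A4: {p,s} {r} {v}
  A12: {w}
  A14: {p,s}
  A23: {t}
  A34: {v}
C dims 10,4; δ0: rk 4, SNF 1^4
degree 0: 10−4−0 = 6 → Ȟ^0 ≅ Z^6
degree 1: 4−0−4 = 0 → Ȟ^1 ≅ 0
degree 2: 0−0−0 = 0 → Ȟ^2 ≅ 0


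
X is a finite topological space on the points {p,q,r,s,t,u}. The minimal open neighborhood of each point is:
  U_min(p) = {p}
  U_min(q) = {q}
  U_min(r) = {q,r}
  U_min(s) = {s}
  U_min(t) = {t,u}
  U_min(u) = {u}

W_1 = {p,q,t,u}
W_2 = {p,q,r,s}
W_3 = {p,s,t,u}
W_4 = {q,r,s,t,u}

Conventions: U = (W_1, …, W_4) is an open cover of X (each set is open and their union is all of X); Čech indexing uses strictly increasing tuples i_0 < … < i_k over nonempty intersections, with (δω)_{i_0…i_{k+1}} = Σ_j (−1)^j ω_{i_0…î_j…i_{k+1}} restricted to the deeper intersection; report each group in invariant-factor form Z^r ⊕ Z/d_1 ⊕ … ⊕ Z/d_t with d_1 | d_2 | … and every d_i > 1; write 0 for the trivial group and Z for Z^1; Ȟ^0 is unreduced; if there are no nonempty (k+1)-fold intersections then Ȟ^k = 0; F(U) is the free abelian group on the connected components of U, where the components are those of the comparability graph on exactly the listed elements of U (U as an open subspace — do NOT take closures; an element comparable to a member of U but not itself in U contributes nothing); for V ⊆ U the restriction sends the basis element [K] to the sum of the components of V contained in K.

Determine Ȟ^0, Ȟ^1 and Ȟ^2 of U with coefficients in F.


Ȟ^0 ≅ Z^4, Ȟ^1 ≅ 0, Ȟ^2 ≅ 0

intersection data:
  W12={p,q} W13={p,t,u} W14={q,t,u} W23={p,s} W24={q,r,s} W34={s,t,u}
  W123={p} W124={q} W134={t,u} W234={s}
components per intersection:
  W1: {p} {q} {t,u}
  W2: {p} {q,r} {s}
  W3: {p} {s} {t,u}
  W4: {q,r} {s} {t,u}
  W12: {p} {q}
  W13: {p} {t,u}
  W14: {q} {t,u}
  W23: {p} {s}
  W24: {q,r} {s}
  W34: {s} {t,u}
  W123: {p}
  W124: {q}
  W134: {t,u}
  W234: {s}
C dims 12,12,4; δ0: rk 8, SNF 1^8; δ1: rk 4, SNF 1^4
Ȟ^0 = (12 − 8) − 0 = 4, so Ȟ^0 ≅ Z^4
Ȟ^1 = (12 − 4) − 8 = 0, so Ȟ^1 ≅ 0
Ȟ^2 = (4 − 0) − 4 = 0, so Ȟ^2 ≅ 0


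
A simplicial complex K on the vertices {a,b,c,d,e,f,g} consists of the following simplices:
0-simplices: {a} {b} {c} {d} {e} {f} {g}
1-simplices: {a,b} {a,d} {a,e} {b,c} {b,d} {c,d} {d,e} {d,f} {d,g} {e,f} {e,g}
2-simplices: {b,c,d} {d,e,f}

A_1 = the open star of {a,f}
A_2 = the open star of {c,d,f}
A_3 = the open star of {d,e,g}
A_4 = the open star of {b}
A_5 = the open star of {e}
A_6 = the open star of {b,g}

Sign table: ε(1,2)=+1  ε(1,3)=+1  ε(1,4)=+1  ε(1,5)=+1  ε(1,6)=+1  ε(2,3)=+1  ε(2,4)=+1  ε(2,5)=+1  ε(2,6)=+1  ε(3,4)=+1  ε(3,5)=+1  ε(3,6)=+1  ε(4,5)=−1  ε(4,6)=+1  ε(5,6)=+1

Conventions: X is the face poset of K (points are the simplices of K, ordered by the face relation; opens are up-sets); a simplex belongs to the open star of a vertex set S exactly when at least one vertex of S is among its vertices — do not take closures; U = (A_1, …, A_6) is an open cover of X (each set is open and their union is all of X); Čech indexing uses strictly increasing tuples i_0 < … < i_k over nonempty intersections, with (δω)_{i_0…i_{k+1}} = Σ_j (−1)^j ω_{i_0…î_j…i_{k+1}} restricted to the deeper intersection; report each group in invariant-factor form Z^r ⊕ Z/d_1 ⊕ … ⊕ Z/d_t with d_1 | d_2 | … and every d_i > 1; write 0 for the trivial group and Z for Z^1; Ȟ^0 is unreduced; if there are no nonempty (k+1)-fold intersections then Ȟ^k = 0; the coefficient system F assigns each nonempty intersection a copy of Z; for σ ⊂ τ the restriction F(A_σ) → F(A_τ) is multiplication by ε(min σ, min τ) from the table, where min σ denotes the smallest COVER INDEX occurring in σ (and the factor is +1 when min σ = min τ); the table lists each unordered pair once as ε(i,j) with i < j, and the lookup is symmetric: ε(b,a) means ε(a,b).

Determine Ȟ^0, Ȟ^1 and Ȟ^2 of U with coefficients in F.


Ȟ^0(U;F) ≅ Z, Ȟ^1(U;F) ≅ Z and Ȟ^2(U;F) ≅ 0

intersection data:
  A1={{a},{f},{a,b},{a,d},{a,e},{d,f},{e,f},{d,e,f}} A2={{c},{d},{f},{a,d},{b,c},{b,d},{c,d},{d,e},{d,f},{d,g},{e,f},{b,c,d},{d,e,f}} A3={{d},{e},{g},{a,d},{a,e},{b,d},{c,d},{d,e},{d,f},{d,g},{e,f},{e,g},{b,c,d},{d,e,f}} A4={{b},{a,b},{b,c},{b,d},{b,c,d}} A5={{e},{a,e},{d,e},{e,f},{e,g},{d,e,f}} A6={{b},{g},{a,b},{b,c},{b,d},{d,g},{e,g},{b,c,d}}
  A12={{f},{a,d},{d,f},{e,f},{d,e,f}} A13={{a,d},{a,e},{d,f},{e,f},{d,e,f}} A14={{a,b}} A15={{a,e},{e,f},{d,e,f}} A16={{a,b}} A23={{d},{a,d},{b,d},{c,d},{d,e},{d,f},{d,g},{e,f},{b,c,d},{d,e,f}} A24={{b,c},{b,d},{b,c,d}} A25={{d,e},{e,f},{d,e,f}} A26={{b,c},{b,d},{d,g},{b,c,d}} A34={{b,d},{b,c,d}} A35={{e},{a,e},{d,e},{e,f},{e,g},{d,e,f}} A36={{g},{b,d},{d,g},{e,g},{b,c,d}} A46={{b},{a,b},{b,c},{b,d},{b,c,d}} A56={{e,g}}
  A123={{a,d},{d,f},{e,f},{d,e,f}} A125={{e,f},{d,e,f}} A135={{a,e},{e,f},{d,e,f}} A146={{a,b}} A234={{b,d},{b,c,d}} A235={{d,e},{e,f},{d,e,f}} A236={{b,d},{d,g},{b,c,d}} A246={{b,c},{b,d},{b,c,d}} A346={{b,d},{b,c,d}} A356={{e,g}}
  A1235={{e,f},{d,e,f}} A2346={{b,d},{b,c,d}}
C dims 6,14,10,2; δ0: rk 5, SNF 1^5; δ1: rk 8, SNF 1^8; δ2: rk 2, SNF 1^2
Ȟ^0 = (6 − 5) − 0 = 1, so Ȟ^0 ≅ Z
Ȟ^1 = (14 − 8) − 5 = 1, so Ȟ^1 ≅ Z
Ȟ^2 = (10 − 2) − 8 = 0, so Ȟ^2 ≅ 0
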